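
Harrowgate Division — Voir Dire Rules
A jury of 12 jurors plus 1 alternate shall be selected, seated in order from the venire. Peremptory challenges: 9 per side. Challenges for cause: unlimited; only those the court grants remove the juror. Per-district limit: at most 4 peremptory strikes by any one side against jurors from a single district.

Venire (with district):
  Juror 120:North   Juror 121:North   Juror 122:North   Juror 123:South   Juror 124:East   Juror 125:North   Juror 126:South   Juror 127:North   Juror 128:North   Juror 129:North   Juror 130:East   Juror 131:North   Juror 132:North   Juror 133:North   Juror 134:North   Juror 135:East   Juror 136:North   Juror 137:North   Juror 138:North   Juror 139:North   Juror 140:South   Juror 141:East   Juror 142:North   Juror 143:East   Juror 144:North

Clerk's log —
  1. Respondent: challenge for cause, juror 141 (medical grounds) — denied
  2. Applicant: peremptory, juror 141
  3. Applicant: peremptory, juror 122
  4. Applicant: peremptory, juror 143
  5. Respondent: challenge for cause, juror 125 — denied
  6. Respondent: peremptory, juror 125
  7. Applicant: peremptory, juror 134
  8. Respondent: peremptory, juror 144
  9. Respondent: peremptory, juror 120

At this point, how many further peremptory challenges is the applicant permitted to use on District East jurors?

2

Applicant peremptories so far: #141, #122, #143, #134 — 4 of 9 used, 5 left overall.
Against District East: #141, #143 — 2 used; per-district cap 4 leaves 2.
Binding limit: min(5, 2) = 2.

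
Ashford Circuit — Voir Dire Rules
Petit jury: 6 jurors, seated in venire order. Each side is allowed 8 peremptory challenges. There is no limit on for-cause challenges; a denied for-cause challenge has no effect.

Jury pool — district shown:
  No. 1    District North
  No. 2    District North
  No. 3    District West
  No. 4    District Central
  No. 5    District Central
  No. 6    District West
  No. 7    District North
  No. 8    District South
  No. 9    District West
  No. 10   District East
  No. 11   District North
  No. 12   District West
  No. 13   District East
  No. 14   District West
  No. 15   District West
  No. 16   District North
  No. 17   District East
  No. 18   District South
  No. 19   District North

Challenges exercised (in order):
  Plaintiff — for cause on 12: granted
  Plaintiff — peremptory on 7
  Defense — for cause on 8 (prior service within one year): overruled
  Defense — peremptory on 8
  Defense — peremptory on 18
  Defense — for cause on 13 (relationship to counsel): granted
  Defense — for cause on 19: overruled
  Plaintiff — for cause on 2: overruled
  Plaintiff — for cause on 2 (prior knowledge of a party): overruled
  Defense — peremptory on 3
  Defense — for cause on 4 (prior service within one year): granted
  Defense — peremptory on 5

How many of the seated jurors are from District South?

Removed: #3, #4, #5, #7, #8, #12, #13, #18.
Seated jurors 1–6: #1, #2, #6, #9, #10, #11.
None of those are in District South → 0.

0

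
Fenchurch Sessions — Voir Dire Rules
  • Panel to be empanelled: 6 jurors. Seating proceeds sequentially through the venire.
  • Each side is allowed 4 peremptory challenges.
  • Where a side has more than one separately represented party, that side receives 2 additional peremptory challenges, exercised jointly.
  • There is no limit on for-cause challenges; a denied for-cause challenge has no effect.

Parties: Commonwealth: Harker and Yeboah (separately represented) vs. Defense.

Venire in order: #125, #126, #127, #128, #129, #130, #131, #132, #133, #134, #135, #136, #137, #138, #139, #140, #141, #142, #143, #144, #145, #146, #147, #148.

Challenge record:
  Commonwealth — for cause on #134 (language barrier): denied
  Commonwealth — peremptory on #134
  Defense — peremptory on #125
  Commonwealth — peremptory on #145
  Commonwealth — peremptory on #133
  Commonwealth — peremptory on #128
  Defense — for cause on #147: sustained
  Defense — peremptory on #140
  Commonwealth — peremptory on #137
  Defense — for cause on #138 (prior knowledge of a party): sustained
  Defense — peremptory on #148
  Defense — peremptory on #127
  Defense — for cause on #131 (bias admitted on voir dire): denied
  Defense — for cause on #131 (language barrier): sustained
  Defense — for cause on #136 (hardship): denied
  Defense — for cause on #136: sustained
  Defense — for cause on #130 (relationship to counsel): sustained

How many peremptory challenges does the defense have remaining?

0

Defense allotment: 4.
Defense peremptories used: #125, #140, #148, #127 — 4 (for-cause on #147, #138, #131, #131, #136, #136, #130 don't count).
Remaining: 4 − 4 = 0.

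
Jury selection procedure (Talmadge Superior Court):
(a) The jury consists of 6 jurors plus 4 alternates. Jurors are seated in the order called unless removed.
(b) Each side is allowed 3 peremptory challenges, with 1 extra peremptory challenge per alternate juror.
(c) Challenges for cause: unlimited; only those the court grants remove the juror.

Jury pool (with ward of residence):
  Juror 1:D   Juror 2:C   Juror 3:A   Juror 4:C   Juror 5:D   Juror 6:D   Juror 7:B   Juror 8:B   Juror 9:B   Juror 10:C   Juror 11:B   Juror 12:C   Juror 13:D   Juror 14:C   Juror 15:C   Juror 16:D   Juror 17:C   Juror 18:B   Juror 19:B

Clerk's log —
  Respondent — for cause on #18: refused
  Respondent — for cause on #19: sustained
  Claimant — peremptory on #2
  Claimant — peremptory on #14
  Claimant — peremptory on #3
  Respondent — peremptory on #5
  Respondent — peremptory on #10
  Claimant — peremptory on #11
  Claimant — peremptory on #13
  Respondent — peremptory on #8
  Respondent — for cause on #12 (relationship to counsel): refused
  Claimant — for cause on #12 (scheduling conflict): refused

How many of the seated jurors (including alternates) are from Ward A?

0

Removed: #2, #3, #5, #8, #10, #11, #13, #14, #19.
Seated (10 incl. alternates): #1, #4, #6, #7, #9, #12, #15, #16, #17, #18.
None of those are in Ward A → 0.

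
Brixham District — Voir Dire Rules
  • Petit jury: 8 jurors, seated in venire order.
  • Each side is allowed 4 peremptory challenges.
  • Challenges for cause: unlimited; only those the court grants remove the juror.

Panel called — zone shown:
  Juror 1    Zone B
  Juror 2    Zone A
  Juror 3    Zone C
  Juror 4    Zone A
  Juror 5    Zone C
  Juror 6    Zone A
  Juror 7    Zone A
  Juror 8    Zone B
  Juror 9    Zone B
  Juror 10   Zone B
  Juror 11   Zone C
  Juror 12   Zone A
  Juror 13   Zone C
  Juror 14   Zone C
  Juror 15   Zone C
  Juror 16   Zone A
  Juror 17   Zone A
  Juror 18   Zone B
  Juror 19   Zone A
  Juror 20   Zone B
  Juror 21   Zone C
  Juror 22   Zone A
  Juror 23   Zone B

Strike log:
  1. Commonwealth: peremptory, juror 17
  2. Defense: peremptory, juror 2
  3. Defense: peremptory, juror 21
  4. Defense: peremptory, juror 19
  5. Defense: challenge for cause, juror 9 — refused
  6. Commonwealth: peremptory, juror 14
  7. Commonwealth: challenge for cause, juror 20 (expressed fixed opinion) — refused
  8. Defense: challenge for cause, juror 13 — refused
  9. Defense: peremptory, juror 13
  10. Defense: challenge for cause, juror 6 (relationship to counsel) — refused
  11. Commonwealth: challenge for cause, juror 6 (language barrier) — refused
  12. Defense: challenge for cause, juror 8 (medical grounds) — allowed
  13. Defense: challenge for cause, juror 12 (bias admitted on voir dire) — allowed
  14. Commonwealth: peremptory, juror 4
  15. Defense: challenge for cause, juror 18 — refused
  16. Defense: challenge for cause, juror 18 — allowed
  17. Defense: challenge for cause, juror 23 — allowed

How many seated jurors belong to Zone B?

3

Removed: #2, #4, #8, #12, #13, #14, #17, #18, #19, #21, #23.
Seated jurors 1–8: #1, #3, #5, #6, #7, #9, #10, #11.
Of those, in Zone B: #1, #9, #10 → 3.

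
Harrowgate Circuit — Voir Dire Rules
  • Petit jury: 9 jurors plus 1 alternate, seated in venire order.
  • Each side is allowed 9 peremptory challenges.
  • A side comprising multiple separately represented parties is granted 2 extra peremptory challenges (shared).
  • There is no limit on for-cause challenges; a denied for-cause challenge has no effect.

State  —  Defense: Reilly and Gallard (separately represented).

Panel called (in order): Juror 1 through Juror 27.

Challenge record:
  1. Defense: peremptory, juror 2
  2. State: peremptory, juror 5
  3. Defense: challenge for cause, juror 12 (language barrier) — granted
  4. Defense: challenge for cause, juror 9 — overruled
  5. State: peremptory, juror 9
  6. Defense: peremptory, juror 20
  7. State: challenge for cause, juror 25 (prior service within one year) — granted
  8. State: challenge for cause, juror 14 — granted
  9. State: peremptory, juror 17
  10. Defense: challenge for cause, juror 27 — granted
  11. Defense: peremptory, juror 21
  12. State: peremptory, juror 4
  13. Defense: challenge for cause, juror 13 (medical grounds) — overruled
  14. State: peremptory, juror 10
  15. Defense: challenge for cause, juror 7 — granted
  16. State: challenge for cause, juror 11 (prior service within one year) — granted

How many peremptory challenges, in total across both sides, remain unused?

12

State allotment: 9. Defense allotment: 9 base + 2 multi-party = 11.
State peremptories used: #5, #9, #17, #4, #10 — 5 (for-cause on #25, #14, #11 don't count).
Defense peremptories used: #2, #20, #21 — 3 (for-cause on #12, #9, #27, #13, #7 don't count).
Remaining: (9 − 5) + (11 − 3) = 12.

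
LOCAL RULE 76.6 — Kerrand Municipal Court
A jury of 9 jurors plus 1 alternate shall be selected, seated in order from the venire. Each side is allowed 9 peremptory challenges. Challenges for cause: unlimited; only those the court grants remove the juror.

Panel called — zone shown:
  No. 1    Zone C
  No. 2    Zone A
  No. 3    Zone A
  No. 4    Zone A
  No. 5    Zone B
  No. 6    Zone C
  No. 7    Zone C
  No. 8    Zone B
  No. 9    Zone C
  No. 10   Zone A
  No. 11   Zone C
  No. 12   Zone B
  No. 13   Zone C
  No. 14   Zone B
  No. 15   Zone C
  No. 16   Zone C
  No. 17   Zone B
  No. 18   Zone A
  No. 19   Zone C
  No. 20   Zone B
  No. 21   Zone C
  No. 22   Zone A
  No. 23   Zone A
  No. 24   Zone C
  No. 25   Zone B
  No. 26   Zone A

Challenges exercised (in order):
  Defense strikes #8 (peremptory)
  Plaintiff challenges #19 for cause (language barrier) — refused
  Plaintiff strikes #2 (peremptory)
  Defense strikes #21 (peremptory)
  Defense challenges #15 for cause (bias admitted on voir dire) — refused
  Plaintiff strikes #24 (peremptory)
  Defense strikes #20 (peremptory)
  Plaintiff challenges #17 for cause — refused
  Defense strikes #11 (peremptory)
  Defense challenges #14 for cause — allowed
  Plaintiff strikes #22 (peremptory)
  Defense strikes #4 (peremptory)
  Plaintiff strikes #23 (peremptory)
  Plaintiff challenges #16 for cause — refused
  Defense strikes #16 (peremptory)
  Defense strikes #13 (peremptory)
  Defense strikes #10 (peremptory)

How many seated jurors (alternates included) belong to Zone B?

Removed: #2, #4, #8, #10, #11, #13, #14, #16, #20, #21, #22, #23, #24.
Seated (10 incl. alternates): #1, #3, #5, #6, #7, #9, #12, #15, #17, #18.
Of those, in Zone B: #5, #12, #17 → 3.

3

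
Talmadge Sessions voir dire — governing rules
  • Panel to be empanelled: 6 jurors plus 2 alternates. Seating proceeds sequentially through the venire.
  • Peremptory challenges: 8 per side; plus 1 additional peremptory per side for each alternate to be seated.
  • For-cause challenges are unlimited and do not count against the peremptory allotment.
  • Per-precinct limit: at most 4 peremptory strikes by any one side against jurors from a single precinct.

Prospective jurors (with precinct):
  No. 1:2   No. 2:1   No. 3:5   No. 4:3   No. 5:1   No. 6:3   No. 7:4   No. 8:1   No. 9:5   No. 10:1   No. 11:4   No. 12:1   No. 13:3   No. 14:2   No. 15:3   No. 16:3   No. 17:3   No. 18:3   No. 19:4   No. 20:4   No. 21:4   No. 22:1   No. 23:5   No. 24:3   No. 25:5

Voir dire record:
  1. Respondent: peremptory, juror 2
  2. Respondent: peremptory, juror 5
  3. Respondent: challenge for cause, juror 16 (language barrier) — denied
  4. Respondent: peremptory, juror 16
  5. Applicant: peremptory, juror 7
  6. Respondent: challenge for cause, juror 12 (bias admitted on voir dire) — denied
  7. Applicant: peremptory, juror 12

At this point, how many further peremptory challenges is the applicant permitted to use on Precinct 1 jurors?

3

Applicant peremptories so far: #7, #12 — 2 of 10 used, 8 left overall.
Against Precinct 1: #12 — 1 used; per-precinct cap 4 leaves 3.
Binding limit: min(8, 3) = 3.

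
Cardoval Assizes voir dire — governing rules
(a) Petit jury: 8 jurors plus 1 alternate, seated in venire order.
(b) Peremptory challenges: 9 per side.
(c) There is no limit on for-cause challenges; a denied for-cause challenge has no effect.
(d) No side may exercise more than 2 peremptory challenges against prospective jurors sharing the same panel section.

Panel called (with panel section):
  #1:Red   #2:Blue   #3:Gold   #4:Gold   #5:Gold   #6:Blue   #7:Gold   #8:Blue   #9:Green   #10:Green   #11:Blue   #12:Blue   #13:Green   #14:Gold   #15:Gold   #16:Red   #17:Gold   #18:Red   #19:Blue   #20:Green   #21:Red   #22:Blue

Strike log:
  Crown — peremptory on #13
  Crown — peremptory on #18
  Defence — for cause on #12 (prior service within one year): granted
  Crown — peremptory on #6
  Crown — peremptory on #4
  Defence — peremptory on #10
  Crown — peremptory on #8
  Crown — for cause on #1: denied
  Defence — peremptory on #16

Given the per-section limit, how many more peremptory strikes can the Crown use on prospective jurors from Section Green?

Crown peremptories so far: #13, #18, #6, #4, #8 — 5 of 9 used, 4 left overall.
Against Section Green: #13 — 1 used; per-section cap 2 leaves 1.
Binding limit: min(4, 1) = 1.

1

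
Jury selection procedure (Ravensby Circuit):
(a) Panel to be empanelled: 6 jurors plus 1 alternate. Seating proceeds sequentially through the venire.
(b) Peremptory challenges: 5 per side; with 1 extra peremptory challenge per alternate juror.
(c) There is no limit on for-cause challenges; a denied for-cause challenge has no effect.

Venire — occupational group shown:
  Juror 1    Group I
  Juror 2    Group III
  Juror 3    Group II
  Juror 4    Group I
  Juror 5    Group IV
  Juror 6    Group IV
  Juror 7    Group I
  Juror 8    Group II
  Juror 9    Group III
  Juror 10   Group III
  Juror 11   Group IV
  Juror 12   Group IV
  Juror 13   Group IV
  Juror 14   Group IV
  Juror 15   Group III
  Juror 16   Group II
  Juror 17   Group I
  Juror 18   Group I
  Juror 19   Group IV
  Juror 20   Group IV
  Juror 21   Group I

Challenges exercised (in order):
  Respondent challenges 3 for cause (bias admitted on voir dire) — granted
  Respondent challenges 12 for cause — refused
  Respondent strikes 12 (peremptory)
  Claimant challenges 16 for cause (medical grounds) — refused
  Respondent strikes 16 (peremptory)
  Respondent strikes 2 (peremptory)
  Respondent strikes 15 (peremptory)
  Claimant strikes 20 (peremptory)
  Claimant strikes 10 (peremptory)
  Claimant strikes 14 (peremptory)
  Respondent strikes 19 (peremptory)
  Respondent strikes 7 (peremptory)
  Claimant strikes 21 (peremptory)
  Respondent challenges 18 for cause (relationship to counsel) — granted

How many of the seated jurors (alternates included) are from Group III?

1

Removed: #2, #3, #7, #10, #12, #14, #15, #16, #18, #19, #20, #21.
Seated (7 incl. alternates): #1, #4, #5, #6, #8, #9, #11.
Of those, in Group III: #9 → 1.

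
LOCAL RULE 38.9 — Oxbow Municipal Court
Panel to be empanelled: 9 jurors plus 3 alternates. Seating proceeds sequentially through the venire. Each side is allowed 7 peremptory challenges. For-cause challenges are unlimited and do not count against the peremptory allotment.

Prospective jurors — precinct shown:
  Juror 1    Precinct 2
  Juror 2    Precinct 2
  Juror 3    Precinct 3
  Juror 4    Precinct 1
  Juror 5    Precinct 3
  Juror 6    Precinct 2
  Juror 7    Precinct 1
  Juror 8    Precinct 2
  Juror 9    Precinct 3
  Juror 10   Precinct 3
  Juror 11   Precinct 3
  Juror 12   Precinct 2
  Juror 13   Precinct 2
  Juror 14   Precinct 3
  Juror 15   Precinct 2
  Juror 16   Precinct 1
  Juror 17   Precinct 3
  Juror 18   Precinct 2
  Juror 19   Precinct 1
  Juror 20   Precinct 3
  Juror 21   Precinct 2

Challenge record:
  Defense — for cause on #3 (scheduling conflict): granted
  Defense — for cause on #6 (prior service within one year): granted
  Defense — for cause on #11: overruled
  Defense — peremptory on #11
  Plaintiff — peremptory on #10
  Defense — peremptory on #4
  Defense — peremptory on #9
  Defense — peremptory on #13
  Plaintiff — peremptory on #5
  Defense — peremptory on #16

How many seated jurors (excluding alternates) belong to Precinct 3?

2

Removed: #3, #4, #5, #6, #9, #10, #11, #13, #16.
Seated jurors 1–9: #1, #2, #7, #8, #12, #14, #15, #17, #18 (alternates #19, #20, #21 not counted).
Of those, in Precinct 3: #14, #17 → 2.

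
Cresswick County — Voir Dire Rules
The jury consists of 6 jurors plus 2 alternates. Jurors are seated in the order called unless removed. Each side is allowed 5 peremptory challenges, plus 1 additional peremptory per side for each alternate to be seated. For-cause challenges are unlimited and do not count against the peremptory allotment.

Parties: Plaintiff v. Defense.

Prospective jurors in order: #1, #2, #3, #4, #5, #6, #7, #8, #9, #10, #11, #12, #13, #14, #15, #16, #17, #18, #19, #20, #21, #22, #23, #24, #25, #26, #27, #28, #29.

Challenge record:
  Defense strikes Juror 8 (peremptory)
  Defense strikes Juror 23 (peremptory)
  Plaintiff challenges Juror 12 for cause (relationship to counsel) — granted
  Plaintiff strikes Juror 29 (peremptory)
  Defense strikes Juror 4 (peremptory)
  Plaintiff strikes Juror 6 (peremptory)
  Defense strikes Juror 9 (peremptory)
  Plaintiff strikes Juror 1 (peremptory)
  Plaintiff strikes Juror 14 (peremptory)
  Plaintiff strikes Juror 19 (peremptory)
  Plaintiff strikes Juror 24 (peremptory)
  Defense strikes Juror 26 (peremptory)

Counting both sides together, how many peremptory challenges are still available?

Plaintiff allotment: 5 base + 1 × 2 alternates = 7. Defense allotment: 5 base + 1 × 2 alternates = 7.
Plaintiff peremptories used: #29, #6, #1, #14, #19, #24 — 6 (the for-cause on #12 doesn't count).
Defense peremptories used: #8, #23, #4, #9, #26 — 5.
Remaining: (7 − 6) + (7 − 5) = 3.

3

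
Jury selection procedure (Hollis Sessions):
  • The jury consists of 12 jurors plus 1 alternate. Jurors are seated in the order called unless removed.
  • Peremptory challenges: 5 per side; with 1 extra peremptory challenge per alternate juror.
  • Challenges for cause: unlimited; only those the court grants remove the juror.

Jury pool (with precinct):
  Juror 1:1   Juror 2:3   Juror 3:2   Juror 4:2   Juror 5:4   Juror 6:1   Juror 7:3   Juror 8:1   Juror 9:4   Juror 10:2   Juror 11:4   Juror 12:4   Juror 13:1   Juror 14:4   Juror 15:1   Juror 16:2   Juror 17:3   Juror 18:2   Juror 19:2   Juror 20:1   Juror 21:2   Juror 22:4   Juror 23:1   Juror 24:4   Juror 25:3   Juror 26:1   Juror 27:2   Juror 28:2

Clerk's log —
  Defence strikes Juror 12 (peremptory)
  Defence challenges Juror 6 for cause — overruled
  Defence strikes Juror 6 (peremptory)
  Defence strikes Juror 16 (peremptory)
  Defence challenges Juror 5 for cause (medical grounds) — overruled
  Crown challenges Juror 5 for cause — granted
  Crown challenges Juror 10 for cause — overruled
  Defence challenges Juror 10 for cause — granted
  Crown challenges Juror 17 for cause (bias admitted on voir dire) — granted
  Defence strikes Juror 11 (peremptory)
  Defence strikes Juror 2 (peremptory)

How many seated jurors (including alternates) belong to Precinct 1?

Removed: #2, #5, #6, #10, #11, #12, #16, #17.
Seated (13 incl. alternates): #1, #3, #4, #7, #8, #9, #13, #14, #15, #18, #19, #20, #21.
Of those, in Precinct 1: #1, #8, #13, #15, #20 → 5.

5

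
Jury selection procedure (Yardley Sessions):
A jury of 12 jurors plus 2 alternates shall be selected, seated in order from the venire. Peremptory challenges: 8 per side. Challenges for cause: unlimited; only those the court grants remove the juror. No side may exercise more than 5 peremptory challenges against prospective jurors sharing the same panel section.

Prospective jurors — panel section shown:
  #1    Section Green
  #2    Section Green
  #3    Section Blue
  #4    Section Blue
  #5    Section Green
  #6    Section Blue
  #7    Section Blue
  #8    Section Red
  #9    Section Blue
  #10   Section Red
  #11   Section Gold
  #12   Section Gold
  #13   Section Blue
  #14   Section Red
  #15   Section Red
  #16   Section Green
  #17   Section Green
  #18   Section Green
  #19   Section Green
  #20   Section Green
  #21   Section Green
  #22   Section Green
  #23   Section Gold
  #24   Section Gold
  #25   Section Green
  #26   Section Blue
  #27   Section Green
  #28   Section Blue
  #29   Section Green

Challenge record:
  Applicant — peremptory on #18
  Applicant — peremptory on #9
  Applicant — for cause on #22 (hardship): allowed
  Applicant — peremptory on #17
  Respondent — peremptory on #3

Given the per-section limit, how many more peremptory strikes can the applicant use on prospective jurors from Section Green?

3

Applicant peremptories so far: #18, #9, #17 — 3 of 8 used, 5 left overall.
Against Section Green: #18, #17 — 2 used; per-section cap 5 leaves 3.
Binding limit: min(5, 3) = 3.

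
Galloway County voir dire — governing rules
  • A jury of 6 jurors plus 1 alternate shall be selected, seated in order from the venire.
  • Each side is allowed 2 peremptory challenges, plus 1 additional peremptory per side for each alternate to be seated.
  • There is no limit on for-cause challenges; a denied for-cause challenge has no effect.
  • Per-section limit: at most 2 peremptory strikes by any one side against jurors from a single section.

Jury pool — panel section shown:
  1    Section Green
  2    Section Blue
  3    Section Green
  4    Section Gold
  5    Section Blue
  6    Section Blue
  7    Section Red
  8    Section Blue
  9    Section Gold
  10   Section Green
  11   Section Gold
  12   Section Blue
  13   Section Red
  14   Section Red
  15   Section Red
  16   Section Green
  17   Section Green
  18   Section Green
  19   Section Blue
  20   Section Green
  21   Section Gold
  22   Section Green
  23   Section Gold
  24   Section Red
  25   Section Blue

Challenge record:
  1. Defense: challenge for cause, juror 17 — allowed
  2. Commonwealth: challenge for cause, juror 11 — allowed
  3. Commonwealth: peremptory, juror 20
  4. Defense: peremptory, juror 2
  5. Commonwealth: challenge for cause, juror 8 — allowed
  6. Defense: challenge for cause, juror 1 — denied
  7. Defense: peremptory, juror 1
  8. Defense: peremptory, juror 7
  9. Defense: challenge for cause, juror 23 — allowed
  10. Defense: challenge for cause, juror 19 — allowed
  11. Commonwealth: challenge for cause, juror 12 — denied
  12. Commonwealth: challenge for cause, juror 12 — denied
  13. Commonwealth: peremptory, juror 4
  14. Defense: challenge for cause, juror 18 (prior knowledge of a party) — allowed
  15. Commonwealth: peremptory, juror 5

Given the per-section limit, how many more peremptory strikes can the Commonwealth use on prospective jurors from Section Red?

Commonwealth peremptories so far: #20, #4, #5 — 3 of 3 used, 0 left overall.
Against Section Red: none yet — per-section cap 2 leaves 2.
Binding limit: min(0, 2) = 0.

0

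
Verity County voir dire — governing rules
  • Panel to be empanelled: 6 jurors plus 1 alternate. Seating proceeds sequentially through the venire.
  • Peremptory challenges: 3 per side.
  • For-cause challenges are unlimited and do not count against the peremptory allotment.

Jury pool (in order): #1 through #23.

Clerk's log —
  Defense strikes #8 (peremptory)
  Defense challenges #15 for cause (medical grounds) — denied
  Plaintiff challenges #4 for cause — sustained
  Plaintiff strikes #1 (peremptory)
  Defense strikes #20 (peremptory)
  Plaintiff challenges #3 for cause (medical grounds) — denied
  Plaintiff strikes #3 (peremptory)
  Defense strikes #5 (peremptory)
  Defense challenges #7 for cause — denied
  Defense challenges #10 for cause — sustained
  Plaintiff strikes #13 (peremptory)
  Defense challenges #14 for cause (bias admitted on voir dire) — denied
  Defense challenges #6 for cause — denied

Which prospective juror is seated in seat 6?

12

Removed: #1, #3, #4, #5, #8, #10, #13, #20. (#6, #7, #14, #15 stay — for-cause denied.)
Seating in order: seats 1–6 → #2, #6, #7, #9, #11, #12; alternates → #14.
So seat 6 is #12.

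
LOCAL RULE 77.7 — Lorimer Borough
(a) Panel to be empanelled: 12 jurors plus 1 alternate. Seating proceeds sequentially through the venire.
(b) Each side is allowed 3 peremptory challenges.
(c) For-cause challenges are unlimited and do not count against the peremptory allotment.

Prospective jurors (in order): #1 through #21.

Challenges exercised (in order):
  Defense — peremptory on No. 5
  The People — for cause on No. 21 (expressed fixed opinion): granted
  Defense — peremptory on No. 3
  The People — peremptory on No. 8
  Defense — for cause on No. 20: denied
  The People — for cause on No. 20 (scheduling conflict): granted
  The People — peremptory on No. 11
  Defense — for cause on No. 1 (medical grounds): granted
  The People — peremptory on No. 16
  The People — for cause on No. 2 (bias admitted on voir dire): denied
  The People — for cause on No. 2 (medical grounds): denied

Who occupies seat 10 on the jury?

Removed: #1, #3, #5, #8, #11, #16, #20, #21. (#2 stays — for-cause denied.)
Filling seats in venire order through position 10: #2, #4, #6, #7, #9, #10, #12, #13, #14, #15.
So seat 10 is #15.

15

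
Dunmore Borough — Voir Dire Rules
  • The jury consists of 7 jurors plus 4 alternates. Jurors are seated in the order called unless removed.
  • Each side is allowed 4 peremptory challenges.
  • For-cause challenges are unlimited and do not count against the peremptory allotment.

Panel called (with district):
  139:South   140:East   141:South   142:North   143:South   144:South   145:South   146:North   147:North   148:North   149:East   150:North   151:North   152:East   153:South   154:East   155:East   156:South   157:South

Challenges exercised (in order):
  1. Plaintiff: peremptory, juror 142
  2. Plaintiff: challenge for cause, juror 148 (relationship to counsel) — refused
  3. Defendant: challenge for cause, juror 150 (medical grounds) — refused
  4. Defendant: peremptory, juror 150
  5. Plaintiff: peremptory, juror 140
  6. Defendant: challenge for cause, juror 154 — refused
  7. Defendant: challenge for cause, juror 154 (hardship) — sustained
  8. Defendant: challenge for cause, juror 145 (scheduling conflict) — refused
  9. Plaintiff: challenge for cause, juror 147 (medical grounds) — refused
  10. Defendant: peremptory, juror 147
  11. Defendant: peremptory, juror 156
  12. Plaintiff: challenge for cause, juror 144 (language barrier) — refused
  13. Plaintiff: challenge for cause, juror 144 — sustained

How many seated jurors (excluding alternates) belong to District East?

1

Removed: #140, #142, #144, #147, #150, #154, #156.
Seated jurors 1–7: #139, #141, #143, #145, #146, #148, #149 (alternates #151, #152, #153, #155 not counted).
Of those, in District East: #149 → 1.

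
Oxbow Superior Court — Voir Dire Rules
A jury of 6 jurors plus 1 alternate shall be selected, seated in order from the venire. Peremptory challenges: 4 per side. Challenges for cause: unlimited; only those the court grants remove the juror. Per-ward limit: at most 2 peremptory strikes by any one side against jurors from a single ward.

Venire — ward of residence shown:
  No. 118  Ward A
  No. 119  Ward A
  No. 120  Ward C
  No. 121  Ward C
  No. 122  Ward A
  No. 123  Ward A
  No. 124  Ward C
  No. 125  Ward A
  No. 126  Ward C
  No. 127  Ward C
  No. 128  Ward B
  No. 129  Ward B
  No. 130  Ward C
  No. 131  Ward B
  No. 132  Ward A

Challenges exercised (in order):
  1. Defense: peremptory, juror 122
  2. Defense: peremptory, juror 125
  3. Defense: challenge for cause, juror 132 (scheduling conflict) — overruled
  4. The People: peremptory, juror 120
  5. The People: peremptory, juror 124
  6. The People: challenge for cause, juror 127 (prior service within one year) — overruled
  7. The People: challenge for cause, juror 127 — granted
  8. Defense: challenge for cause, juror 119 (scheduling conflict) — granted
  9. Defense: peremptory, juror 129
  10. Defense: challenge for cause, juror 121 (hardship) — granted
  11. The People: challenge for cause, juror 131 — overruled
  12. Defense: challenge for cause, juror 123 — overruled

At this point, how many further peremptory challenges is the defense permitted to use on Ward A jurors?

0

Defense peremptories so far: #122, #125, #129 — 3 of 4 used, 1 left overall.
Against Ward A: #122, #125 — 2 used; per-ward cap 2 leaves 0.
Binding limit: min(1, 0) = 0.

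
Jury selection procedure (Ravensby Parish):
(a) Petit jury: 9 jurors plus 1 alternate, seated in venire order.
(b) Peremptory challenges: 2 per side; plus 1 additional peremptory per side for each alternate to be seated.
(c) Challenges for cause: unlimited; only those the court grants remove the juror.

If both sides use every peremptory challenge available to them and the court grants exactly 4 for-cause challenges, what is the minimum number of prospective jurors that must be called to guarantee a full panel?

20

Seats to fill: 9 + 1 alternates = 10.
Peremptories: 2 + 1×1 = 3 per side × 2 sides = 6.
For-cause removals: 4.
Minimum venire: 10 + 6 + 4 = 20.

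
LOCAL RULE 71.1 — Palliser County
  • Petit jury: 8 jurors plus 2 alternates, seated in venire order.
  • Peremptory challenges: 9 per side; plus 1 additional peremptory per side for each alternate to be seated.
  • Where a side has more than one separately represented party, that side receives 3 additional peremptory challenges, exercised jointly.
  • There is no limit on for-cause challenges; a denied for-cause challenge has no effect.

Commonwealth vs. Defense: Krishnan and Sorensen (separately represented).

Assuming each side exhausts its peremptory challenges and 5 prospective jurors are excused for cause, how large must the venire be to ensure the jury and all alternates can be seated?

Seats to fill: 8 + 2 alternates = 10.
Peremptories — Commonwealth: 9 + 1×2 = 11; Defense: 9 + 1×2 + 3 = 14; total 25.
For-cause removals: 5.
Minimum venire: 10 + 25 + 5 = 40.

40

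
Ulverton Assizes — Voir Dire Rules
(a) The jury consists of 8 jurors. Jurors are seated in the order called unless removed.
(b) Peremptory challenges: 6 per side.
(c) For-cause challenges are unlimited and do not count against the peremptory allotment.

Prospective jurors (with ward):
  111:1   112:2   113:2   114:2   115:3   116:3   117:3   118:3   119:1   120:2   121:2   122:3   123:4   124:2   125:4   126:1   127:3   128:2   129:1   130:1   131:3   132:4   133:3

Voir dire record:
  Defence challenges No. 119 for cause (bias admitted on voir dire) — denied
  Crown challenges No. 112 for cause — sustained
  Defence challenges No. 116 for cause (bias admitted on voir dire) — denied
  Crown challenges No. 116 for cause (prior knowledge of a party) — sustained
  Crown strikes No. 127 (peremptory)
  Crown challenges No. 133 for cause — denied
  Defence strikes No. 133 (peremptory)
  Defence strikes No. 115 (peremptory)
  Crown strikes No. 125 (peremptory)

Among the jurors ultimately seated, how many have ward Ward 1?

2

Removed: #112, #115, #116, #125, #127, #133.
Seated jurors 1–8: #111, #113, #114, #117, #118, #119, #120, #121.
Of those, in Ward 1: #111, #119 → 2.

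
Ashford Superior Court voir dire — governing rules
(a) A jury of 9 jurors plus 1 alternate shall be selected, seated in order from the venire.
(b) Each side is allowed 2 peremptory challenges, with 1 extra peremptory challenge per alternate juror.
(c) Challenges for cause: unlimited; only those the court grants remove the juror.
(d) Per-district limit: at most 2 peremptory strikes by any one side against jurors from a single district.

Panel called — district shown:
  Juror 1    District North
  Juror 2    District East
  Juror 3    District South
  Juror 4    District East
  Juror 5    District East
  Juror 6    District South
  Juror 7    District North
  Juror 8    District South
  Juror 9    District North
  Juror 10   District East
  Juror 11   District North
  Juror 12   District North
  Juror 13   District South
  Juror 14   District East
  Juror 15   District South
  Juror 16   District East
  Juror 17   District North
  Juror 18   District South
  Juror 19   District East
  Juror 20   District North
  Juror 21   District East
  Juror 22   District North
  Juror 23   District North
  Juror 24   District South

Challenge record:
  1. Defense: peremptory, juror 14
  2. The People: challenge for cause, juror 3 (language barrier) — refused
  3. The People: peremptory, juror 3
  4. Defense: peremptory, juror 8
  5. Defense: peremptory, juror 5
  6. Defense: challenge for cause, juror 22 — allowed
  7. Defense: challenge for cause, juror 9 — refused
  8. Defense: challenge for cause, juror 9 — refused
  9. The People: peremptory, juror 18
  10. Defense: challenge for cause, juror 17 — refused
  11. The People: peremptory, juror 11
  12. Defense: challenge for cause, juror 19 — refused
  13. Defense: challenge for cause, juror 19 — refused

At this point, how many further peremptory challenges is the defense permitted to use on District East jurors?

Defense peremptories so far: #14, #8, #5 — 3 of 3 used, 0 left overall.
Against District East: #14, #5 — 2 used; per-district cap 2 leaves 0.
Binding limit: min(0, 0) = 0.

0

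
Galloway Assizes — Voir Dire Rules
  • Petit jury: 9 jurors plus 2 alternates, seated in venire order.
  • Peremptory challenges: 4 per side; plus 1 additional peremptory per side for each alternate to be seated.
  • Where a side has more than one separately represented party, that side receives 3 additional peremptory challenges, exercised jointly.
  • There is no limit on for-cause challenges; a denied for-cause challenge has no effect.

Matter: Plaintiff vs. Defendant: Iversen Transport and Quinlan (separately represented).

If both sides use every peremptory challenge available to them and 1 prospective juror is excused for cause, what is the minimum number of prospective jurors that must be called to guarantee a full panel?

27

Seats to fill: 9 + 2 alternates = 11.
Peremptories — Plaintiff: 4 + 1×2 = 6; Defendant: 4 + 1×2 + 3 = 9; total 15.
For-cause removals: 1.
Minimum venire: 11 + 15 + 1 = 27.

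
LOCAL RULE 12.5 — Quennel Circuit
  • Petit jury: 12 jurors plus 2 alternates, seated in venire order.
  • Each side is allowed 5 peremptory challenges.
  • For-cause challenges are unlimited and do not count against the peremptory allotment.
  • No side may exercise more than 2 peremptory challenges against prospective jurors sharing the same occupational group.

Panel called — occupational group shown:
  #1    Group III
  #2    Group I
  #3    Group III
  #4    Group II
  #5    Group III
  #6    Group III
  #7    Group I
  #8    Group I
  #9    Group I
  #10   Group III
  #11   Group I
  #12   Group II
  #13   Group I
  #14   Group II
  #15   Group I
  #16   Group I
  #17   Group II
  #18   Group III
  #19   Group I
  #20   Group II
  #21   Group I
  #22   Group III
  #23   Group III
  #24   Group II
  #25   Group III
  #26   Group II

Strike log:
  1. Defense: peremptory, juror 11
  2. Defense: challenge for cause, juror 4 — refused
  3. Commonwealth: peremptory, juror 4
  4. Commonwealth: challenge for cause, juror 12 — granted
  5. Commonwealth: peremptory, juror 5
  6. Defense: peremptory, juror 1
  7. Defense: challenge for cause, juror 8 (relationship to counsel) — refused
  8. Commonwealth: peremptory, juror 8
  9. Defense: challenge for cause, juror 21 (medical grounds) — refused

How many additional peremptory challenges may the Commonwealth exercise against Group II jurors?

1

Commonwealth peremptories so far: #4, #5, #8 — 3 of 5 used, 2 left overall.
Against Group II: #4 — 1 used; per-group cap 2 leaves 1.
Binding limit: min(2, 1) = 1.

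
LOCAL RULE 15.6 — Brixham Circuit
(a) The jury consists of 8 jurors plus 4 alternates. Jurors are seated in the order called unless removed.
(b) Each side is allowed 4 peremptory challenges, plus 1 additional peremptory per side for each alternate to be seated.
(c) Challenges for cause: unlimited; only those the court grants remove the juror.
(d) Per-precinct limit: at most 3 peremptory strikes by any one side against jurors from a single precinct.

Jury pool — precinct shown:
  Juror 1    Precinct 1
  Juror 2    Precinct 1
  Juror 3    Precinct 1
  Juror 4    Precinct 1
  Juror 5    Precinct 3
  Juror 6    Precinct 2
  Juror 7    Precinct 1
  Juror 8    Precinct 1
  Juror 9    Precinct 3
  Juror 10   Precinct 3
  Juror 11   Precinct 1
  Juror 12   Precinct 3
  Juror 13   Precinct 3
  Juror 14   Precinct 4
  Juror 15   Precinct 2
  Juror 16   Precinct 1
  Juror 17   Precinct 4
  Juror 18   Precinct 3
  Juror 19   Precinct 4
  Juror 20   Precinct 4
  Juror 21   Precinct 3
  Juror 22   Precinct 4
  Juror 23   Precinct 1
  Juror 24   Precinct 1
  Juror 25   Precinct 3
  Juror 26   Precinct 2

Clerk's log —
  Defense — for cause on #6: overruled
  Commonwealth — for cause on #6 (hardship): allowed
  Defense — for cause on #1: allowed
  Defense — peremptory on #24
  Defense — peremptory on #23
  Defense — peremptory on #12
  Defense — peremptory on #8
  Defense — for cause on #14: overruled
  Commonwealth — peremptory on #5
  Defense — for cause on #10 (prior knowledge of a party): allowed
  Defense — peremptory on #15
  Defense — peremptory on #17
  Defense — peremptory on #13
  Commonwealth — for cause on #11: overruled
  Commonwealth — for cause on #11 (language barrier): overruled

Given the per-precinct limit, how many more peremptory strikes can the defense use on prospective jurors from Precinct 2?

Defense peremptories so far: #24, #23, #12, #8, #15, #17, #13 — 7 of 8 used, 1 left overall.
Against Precinct 2: #15 — 1 used; per-precinct cap 3 leaves 2.
Binding limit: min(1, 2) = 1.

1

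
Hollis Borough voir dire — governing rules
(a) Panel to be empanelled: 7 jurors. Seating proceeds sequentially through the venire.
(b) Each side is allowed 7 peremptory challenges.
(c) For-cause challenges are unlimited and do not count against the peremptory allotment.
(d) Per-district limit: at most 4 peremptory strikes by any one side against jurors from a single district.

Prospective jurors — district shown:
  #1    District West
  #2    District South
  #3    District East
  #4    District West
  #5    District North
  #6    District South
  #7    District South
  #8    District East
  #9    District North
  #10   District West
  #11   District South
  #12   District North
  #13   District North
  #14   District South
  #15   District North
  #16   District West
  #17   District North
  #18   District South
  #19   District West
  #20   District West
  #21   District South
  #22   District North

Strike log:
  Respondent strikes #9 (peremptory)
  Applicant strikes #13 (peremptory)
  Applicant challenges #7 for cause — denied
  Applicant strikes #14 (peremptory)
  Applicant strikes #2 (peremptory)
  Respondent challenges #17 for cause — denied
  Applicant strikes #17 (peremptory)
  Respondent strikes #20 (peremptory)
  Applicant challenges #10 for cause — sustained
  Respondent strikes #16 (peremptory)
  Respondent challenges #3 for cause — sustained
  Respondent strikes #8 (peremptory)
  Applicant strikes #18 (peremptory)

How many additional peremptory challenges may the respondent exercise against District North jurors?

Respondent peremptories so far: #9, #20, #16, #8 — 4 of 7 used, 3 left overall.
Against District North: #9 — 1 used; per-district cap 4 leaves 3.
Binding limit: min(3, 3) = 3.

3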